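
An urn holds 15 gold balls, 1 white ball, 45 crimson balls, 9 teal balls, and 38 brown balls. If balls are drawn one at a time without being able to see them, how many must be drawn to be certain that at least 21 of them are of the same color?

66

In the worst case we take at most 20 of each color, but all 15 gold, all 1 white, and all 9 teal (fewer than 20), giving 15 + 1 + 20 + 9 + 20 = 65.
One more ball then forces some color to 21, so 65 + 1 = 66.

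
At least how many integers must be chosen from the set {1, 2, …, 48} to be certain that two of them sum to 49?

25

Partition {1, …, 48} into 24 pairs: {1,48}, {2,47}, …, {24,25}.
Choosing 24 integers — say the integers 1 through 24 — takes one from each pair and avoids the property.
Choosing 25 forces two into the same pair by pigeonhole, and those sum to 49. So 25.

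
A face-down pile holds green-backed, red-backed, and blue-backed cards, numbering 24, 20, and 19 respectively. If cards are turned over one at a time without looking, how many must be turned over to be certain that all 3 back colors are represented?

45

The hardest back color to obtain is blue-backed: we could draw every other card first — 63 − 19 = 44 cards — without a single blue-backed one.
The next draw must be blue-backed, so 44 + 1 = 45.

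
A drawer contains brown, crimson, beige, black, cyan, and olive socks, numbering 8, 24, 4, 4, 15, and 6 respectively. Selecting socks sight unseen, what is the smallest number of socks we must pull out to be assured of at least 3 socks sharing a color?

13

Treat the 6 colors as pigeonholes.
The worst case takes 2 socks of each color without reaching 3 of any: 6 × 2 = 12.
The next sock must bring some color to 3, so 12 + 1 = 13.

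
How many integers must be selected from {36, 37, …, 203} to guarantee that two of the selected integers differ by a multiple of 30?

Group the integers by remainder mod 30; there are 30 residue classes, each nonempty in this range.
Choosing one from each class (30 integers) avoids any shared remainder.
One more choice must repeat a class, so two differ by a multiple of 30. Hence 30 + 1 = 31.

31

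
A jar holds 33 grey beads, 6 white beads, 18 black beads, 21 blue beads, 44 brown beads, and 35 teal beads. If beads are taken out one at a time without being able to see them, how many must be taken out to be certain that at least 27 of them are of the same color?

124

In the worst case we take at most 26 of each color, but all 6 white, all 18 black, and all 21 blue (fewer than 26), giving 26 + 6 + 18 + 21 + 26 + 26 = 123.
One more bead then forces some color to 27, so 123 + 1 = 124.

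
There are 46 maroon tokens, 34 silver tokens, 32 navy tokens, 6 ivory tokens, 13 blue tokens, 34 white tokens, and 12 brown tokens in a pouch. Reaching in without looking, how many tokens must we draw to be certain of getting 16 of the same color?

92

In the worst case we take at most 15 of each color, but all 6 ivory, all 13 blue, and all 12 brown (fewer than 15), giving 15 + 15 + 15 + 6 + 13 + 15 + 12 = 91.
One more token then forces some color to 16, so 91 + 1 = 92.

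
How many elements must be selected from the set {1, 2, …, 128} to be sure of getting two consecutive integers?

65

Partition {1, …, 128} into 64 pairs: {1,2}, {3,4}, …, {127,128}.
Choosing 64 integers — say the 64 even numbers 2, 4, …, 128 — takes one from each pair and avoids the property.
Choosing 65 forces two into the same pair by pigeonhole, and those are consecutive. So 65.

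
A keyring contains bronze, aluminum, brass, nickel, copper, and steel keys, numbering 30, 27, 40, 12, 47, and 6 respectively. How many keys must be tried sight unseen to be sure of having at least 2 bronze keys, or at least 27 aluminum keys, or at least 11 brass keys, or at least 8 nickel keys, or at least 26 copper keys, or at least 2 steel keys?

71

Each of the 6 types has its own threshold; avoid all of them simultaneously.
The worst case stops just short of every target: 1 bronze, 26 aluminum, 10 brass, 7 nickel, 25 copper, 1 steel — 1 + 26 + 10 + 7 + 25 + 1 = 70 keys.
One more key must push some type to its target, so 70 + 1 = 71.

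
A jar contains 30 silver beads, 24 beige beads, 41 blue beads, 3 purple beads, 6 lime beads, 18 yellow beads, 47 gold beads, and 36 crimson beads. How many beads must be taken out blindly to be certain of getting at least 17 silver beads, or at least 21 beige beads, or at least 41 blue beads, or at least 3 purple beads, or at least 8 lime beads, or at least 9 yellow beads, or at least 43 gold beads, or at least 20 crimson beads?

154

The worst case stops just short of every target: 16 silver, 20 beige, 40 blue, 2 purple, all 6 lime, 8 yellow, 42 gold, 19 crimson — 16 + 20 + 40 + 2 + 6 + 8 + 42 + 19 = 153 beads.
One more bead must push some color to its target, so 153 + 1 = 154.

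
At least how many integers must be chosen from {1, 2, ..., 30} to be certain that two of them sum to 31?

16

Partition {1, …, 30} into 15 pairs: {1,30}, {2,29}, …, {15,16}.
Choosing 15 integers — say the integers 1 through 15 — takes one from each pair and avoids the property.
Choosing 16 forces two into the same pair by pigeonhole, and those sum to 31. So 16.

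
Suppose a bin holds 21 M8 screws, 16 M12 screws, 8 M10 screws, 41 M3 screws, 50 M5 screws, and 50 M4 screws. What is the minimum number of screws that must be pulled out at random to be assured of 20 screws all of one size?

101

Treat the 6 sizes as pigeonholes.
In the worst case we take at most 19 of each size, but all 16 M12 and all 8 M10 (fewer than 19), giving 19 + 16 + 8 + 19 + 19 + 19 = 100.
One more screw then forces some size to 20, so 100 + 1 = 101.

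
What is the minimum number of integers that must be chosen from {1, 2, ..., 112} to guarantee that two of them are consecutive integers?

Partition {1, …, 112} into 56 pairs: {1,2}, {3,4}, …, {111,112}.
Choosing 56 integers — say the 56 even numbers 2, 4, …, 112 — takes one from each pair and avoids the property.
Choosing 57 forces two into the same pair by pigeonhole, and those are consecutive. So 57.

57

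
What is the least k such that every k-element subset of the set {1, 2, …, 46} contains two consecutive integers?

24

Partition {1, …, 46} into 23 pairs: {1,2}, {3,4}, …, {45,46}.
Choosing 23 integers — say the 23 even numbers 2, 4, …, 46 — takes one from each pair and avoids the property.
Choosing 24 forces two into the same pair by pigeonhole, and those are consecutive. So 24.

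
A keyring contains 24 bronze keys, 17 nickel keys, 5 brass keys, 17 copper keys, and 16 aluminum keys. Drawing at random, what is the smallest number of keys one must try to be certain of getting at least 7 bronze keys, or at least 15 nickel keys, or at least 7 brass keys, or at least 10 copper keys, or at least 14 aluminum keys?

48

The worst case stops just short of every target: 6 bronze, 14 nickel, all 5 brass, 9 copper, 13 aluminum — 6 + 14 + 5 + 9 + 13 = 47 keys.
One more key must push some type to its target, so 47 + 1 = 48.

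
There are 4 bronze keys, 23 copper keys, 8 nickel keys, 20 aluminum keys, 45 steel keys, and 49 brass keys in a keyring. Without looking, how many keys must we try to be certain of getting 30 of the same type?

Treat the 6 types as pigeonholes.
In the worst case we take at most 29 of each type, but all 4 bronze, all 23 copper, all 8 nickel, and all 20 aluminum (fewer than 29), giving 4 + 23 + 8 + 20 + 29 + 29 = 113.
One more key then forces some type to 30, so 113 + 1 = 114.

114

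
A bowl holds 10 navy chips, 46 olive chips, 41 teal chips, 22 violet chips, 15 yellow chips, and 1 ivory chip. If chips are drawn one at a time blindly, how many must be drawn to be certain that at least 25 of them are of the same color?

97

In the worst case we take at most 24 of each color, but all 10 navy, all 22 violet, all 15 yellow, and all 1 ivory (fewer than 24), giving 10 + 24 + 24 + 22 + 15 + 1 = 96.
One more chip then forces some color to 25, so 96 + 1 = 97.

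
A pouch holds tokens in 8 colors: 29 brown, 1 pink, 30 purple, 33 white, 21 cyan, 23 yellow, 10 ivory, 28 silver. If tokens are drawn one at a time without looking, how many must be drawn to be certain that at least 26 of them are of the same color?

Treat the 8 colors as pigeonholes.
In the worst case we take at most 25 of each color, but all 1 pink, all 21 cyan, all 23 yellow, and all 10 ivory (fewer than 25), giving 25 + 1 + 25 + 25 + 21 + 23 + 10 + 25 = 155.
One more token then forces some color to 26, so 155 + 1 = 156.

156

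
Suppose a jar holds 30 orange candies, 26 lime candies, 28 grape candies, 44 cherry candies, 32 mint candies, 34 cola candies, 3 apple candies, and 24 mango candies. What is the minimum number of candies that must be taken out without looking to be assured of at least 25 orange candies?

The worst case draws every non-orange candy first: 26 + 28 + 44 + 32 + 34 + 3 + 24 = 191.
The next 25 draws are then forced to be orange, giving 191 + 25 = 216.

216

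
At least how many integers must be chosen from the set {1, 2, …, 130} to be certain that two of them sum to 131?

66

Partition {1, …, 130} into 65 pairs: {1,130}, {2,129}, …, {65,66}.
Choosing 65 integers — say the integers 1 through 65 — takes one from each pair and avoids the property.
Choosing 66 forces two into the same pair by pigeonhole, and those sum to 131. So 66.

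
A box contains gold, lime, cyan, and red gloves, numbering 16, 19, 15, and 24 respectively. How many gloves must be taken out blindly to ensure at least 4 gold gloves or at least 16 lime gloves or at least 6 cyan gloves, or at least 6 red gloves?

29

The worst case stops just short of every target: 3 gold, 15 lime, 5 cyan, 5 red — 3 + 15 + 5 + 5 = 28 gloves.
One more glove must push some color to its target, so 28 + 1 = 29.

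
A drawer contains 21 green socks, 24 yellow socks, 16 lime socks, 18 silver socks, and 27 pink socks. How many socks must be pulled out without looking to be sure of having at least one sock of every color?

The hardest color to obtain is lime: we could draw every other sock first — 106 − 16 = 90 socks — without a single lime one.
The next draw must be lime, so 90 + 1 = 91.

91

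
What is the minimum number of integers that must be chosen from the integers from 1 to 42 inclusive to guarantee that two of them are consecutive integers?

22

Partition {1, …, 42} into 21 pairs: {1,2}, {3,4}, …, {41,42}.
Choosing 21 integers — say the 21 even numbers 2, 4, …, 42 — takes one from each pair and avoids the property.
Choosing 22 forces two into the same pair by pigeonhole, and those are consecutive. So 22.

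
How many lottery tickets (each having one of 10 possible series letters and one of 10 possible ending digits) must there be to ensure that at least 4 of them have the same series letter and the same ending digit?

301

There are 10 × 10 = 100 (series letter, ending digit) combinations acting as pigeonholes.
With 100 × 3 = 300 lottery tickets we could place exactly 3 in each, with no (series letter, ending digit) pair reaching 4.
One more forces some (series letter, ending digit) pair to hold 4, so 300 + 1 = 301.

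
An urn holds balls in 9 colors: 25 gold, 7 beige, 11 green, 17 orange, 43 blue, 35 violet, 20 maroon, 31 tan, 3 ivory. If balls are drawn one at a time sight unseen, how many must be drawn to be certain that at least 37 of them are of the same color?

In the worst case we take at most 36 of each color, but all 25 gold, all 7 beige, all 11 green, all 17 orange, all 35 violet, all 20 maroon, all 31 tan, and all 3 ivory (fewer than 36), giving 25 + 7 + 11 + 17 + 36 + 35 + 20 + 31 + 3 = 185.
One more ball then forces some color to 37, so 185 + 1 = 186.

186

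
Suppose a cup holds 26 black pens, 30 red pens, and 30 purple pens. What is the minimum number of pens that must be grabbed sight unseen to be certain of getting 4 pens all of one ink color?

The worst case takes 3 pens of each ink color without reaching 4 of any: 3 × 3 = 9.
The next pen must bring some ink color to 4, so 9 + 1 = 10.

10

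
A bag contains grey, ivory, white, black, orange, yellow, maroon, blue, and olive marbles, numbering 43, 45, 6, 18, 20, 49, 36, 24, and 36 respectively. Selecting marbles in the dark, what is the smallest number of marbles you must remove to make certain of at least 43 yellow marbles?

The worst case draws every non-yellow marble first: 43 + 45 + 6 + 18 + 20 + 36 + 24 + 36 = 228.
The next 43 draws are then forced to be yellow, giving 228 + 43 = 271.

271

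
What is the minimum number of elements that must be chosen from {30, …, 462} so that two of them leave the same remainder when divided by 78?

Use the pigeonhole principle on residue classes: group the integers by remainder mod 78; there are 78 residue classes, each nonempty in this range.
Choosing one from each class (78 integers) avoids any shared remainder.
One more choice must repeat a class, so two differ by a multiple of 78. Hence 78 + 1 = 79.

79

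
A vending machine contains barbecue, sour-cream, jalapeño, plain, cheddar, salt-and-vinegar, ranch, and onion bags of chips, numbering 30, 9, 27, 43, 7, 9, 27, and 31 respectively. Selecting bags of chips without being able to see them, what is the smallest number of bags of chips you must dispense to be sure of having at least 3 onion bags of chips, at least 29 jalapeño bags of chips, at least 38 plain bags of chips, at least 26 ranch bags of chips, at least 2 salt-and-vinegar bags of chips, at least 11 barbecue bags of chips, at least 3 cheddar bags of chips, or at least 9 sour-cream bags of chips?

Each of the 8 flavors has its own threshold; avoid all of them simultaneously.
The worst case stops just short of every target: 10 barbecue, 8 sour-cream, all 27 jalapeño, 37 plain, 2 cheddar, 1 salt-and-vinegar, 25 ranch, 2 onion — 10 + 8 + 27 + 37 + 2 + 1 + 25 + 2 = 112 bags of chips.
One more bag of chips must push some flavor to its target, so 112 + 1 = 113.

113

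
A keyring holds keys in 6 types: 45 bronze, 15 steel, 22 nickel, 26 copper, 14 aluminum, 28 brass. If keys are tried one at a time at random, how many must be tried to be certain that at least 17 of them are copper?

141

The worst case draws every non-copper key first: 45 + 15 + 22 + 14 + 28 = 124.
The next 17 draws are then forced to be copper, giving 124 + 17 = 141.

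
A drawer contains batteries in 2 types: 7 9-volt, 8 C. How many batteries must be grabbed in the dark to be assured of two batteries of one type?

3

The worst case takes 1 battery of each type without reaching 2 of any: 2 × 1 = 2.
The next battery must bring some type to 2, so 2 + 1 = 3.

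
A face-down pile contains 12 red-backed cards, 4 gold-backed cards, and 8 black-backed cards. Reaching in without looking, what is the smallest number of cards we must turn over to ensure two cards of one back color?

4

Treat the 3 back colors as pigeonholes.
The worst case takes 1 card of each back color without reaching 2 of any: 3 × 1 = 3.
The next card must bring some back color to 2, so 3 + 1 = 4.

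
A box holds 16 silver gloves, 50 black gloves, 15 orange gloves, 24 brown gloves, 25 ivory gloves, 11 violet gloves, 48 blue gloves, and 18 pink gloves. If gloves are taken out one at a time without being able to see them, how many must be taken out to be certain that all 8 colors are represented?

197

The hardest color to obtain is violet: we could draw every other glove first — 207 − 11 = 196 gloves — without a single violet one.
The next draw must be violet, so 196 + 1 = 197.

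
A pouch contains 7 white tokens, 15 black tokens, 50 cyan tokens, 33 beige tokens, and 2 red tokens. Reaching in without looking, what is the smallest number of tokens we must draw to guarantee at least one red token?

106

The worst case draws every non-red token first: 7 + 15 + 50 + 33 = 105.
The next draw is then forced to be red, giving 105 + 1 = 106.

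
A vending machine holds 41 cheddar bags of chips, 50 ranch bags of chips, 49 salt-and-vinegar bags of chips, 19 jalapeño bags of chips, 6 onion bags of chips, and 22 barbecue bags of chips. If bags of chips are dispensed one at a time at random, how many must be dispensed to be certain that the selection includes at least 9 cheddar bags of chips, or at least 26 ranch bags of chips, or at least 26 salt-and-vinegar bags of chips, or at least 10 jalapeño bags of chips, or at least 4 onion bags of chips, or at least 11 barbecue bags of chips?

Each of the 6 flavors has its own threshold; avoid all of them simultaneously.
The worst case stops just short of every target: 8 cheddar, 25 ranch, 25 salt-and-vinegar, 9 jalapeño, 3 onion, 10 barbecue — 8 + 25 + 25 + 9 + 3 + 10 = 80 bags of chips.
One more bag of chips must push some flavor to its target, so 80 + 1 = 81.

81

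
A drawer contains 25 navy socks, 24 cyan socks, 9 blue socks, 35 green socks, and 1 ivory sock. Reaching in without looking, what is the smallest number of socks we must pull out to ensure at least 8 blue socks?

93

The worst case draws every non-blue sock first: 25 + 24 + 35 + 1 = 85.
The next 8 draws are then forced to be blue, giving 85 + 8 = 93.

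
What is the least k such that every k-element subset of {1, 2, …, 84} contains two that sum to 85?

43

Partition {1, …, 84} into 42 pairs: {1,84}, {2,83}, …, {42,43}.
Choosing 42 integers — say the integers 1 through 42 — takes one from each pair and avoids the property.
Choosing 43 forces two into the same pair by pigeonhole, and those sum to 85. So 43.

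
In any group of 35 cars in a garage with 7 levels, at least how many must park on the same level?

5

If each of the 7 levels held at most 4, the total would be at most 7 × 4 = 28 < 35, a contradiction.
So at least one holds ⌈35/7⌉ = 5.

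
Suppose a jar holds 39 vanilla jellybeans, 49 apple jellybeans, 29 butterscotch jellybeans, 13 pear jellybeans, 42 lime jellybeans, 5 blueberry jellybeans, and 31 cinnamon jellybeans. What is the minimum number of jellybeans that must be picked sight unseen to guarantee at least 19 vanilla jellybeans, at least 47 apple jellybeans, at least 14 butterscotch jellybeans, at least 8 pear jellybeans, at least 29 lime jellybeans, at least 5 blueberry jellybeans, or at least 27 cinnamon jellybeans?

143

The worst case stops just short of every target: 18 vanilla, 46 apple, 13 butterscotch, 7 pear, 28 lime, 4 blueberry, 26 cinnamon — 18 + 46 + 13 + 7 + 28 + 4 + 26 = 142 jellybeans.
One more jellybean must push some flavor to its target, so 142 + 1 = 143.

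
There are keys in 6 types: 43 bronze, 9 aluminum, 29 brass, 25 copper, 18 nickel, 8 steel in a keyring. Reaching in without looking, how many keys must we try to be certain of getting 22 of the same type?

99

In the worst case we take at most 21 of each type, but all 9 aluminum, all 18 nickel, and all 8 steel (fewer than 21), giving 21 + 9 + 21 + 21 + 18 + 8 = 98.
One more key then forces some type to 22, so 98 + 1 = 99.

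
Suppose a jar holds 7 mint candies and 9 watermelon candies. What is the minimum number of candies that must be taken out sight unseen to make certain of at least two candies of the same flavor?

3

The worst case takes 1 candy of each flavor without reaching 2 of any: 2 × 1 = 2.
The next candy must bring some flavor to 2, so 2 + 1 = 3.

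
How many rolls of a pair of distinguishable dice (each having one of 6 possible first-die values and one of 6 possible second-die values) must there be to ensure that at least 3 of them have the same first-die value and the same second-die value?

73

There are 6 × 6 = 36 (first-die value, second-die value) combinations acting as pigeonholes.
With 36 × 2 = 72 rolls of a pair of distinguishable dice we could place exactly 2 in each, with no (first-die value, second-die value) pair reaching 3.
One more forces some (first-die value, second-die value) pair to hold 3, so 72 + 1 = 73.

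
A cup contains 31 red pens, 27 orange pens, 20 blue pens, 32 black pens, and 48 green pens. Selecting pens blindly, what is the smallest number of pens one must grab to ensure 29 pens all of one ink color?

132

In the worst case we take at most 28 of each ink color, but all 27 orange and all 20 blue (fewer than 28), giving 28 + 27 + 20 + 28 + 28 = 131.
One more pen then forces some ink color to 29, so 131 + 1 = 132.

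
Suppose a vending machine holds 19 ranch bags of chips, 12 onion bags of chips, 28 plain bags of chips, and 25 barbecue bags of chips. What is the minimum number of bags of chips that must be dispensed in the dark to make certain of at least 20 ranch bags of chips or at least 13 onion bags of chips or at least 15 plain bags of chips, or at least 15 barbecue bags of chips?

The worst case stops just short of every target: 19 ranch, 12 onion, 14 plain, 14 barbecue — 19 + 12 + 14 + 14 = 59 bags of chips.
One more bag of chips must push some flavor to its target, so 59 + 1 = 60.

60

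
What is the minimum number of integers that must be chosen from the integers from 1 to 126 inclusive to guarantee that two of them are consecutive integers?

64

Partition {1, …, 126} into 63 pairs: {1,2}, {3,4}, …, {125,126}.
Choosing 63 integers — say the 63 even numbers 2, 4, …, 126 — takes one from each pair and avoids the property.
Choosing 64 forces two into the same pair by pigeonhole, and those are consecutive. So 64.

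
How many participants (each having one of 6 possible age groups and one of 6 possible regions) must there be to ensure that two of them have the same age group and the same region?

There are 6 × 6 = 36 (age group, region) combinations acting as pigeonholes.
With 36 participants we could place one in each, avoiding any repeat.
One more forces some (age group, region) pair to hold 2, so 36 + 1 = 37.

37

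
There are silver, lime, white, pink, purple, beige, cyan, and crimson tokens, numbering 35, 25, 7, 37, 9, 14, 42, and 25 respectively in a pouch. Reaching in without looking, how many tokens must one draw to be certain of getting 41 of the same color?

In the worst case we take at most 40 of each color, but all 35 silver, all 25 lime, all 7 white, all 37 pink, all 9 purple, all 14 beige, and all 25 crimson (fewer than 40), giving 35 + 25 + 7 + 37 + 9 + 14 + 40 + 25 = 192.
One more token then forces some color to 41, so 192 + 1 = 193.

193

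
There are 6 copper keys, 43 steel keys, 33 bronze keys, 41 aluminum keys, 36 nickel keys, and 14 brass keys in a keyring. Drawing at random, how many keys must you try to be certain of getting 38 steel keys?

The worst case draws every non-steel key first: 6 + 33 + 41 + 36 + 14 = 130.
The next 38 draws are then forced to be steel, giving 130 + 38 = 168.

168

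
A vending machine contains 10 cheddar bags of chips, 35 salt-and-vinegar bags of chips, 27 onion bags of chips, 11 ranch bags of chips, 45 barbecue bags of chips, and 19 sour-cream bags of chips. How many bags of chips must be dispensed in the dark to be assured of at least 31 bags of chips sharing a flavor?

In the worst case we take at most 30 of each flavor, but all 10 cheddar, all 27 onion, all 11 ranch, and all 19 sour-cream (fewer than 30), giving 10 + 30 + 27 + 11 + 30 + 19 = 127.
One more bag of chips then forces some flavor to 31, so 127 + 1 = 128.

128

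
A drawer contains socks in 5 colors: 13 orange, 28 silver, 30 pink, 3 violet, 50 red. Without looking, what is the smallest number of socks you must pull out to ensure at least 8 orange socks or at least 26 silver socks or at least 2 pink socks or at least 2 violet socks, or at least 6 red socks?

40

The worst case stops just short of every target: 7 orange, 25 silver, 1 pink, 1 violet, 5 red — 7 + 25 + 1 + 1 + 5 = 39 socks.
One more sock must push some color to its target, so 39 + 1 = 40.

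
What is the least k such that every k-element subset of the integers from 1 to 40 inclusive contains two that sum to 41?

Partition {1, …, 40} into 20 pairs: {1,40}, {2,39}, …, {20,21}.
Choosing 20 integers — say the integers 1 through 20 — takes one from each pair and avoids the property.
Choosing 21 forces two into the same pair by pigeonhole, and those sum to 41. So 21.

21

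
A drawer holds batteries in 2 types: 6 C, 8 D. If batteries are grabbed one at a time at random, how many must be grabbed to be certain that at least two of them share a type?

The worst case takes 1 battery of each type without reaching 2 of any: 2 × 1 = 2.
The next battery must bring some type to 2, so 2 + 1 = 3.

3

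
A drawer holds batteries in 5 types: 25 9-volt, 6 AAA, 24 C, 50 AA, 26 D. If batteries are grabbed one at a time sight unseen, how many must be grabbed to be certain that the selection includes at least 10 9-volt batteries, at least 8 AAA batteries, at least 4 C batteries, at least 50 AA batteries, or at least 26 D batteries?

93

The worst case stops just short of every target: 9 9-volt, all 6 AAA, 3 C, 49 AA, 25 D — 9 + 6 + 3 + 49 + 25 = 92 batteries.
One more battery must push some type to its target, so 92 + 1 = 93.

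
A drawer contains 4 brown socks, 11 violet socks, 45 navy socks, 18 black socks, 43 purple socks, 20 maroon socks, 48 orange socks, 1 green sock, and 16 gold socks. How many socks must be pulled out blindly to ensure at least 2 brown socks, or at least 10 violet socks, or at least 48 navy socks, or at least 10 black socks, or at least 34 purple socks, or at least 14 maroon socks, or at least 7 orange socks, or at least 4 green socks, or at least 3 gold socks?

The worst case stops just short of every target: 1 brown, 9 violet, all 45 navy, 9 black, 33 purple, 13 maroon, 6 orange, all 1 green, 2 gold — 1 + 9 + 45 + 9 + 33 + 13 + 6 + 1 + 2 = 119 socks.
One more sock must push some color to its target, so 119 + 1 = 120.

120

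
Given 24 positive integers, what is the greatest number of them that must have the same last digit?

If each of the 10 possible last digits held at most 2, the total would be at most 10 × 2 = 20 < 24, a contradiction.
So at least one holds ⌈24/10⌉ = 3.

3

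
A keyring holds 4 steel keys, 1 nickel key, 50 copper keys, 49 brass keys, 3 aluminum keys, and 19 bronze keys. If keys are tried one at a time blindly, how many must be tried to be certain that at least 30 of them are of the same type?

86

In the worst case we take at most 29 of each type, but all 4 steel, all 1 nickel, all 3 aluminum, and all 19 bronze (fewer than 29), giving 4 + 1 + 29 + 29 + 3 + 19 = 85.
One more key then forces some type to 30, so 85 + 1 = 86.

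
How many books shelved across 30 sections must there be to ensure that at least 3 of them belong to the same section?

61

There are 30 sections acting as pigeonholes.
With 30 × 2 = 60 books we could place exactly 2 in each, with no class reaching 3.
One more forces some class to hold 3, so 60 + 1 = 61.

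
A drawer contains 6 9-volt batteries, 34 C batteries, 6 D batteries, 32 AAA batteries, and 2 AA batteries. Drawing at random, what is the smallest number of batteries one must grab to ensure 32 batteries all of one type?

77

In the worst case we take at most 31 of each type, but all 6 9-volt, all 6 D, and all 2 AA (fewer than 31), giving 6 + 31 + 6 + 31 + 2 = 76.
One more battery then forces some type to 32, so 76 + 1 = 77.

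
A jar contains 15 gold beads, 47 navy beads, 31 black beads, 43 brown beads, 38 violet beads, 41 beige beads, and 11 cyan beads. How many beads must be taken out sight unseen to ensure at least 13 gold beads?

224

The worst case draws every non-gold bead first: 47 + 31 + 43 + 38 + 41 + 11 = 211.
The next 13 draws are then forced to be gold, giving 211 + 13 = 224.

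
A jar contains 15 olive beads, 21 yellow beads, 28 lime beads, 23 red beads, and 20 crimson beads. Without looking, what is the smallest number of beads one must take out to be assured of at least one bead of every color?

The hardest color to obtain is olive: we could draw every other bead first — 107 − 15 = 92 beads — without a single olive one.
The next draw must be olive, so 92 + 1 = 93.

93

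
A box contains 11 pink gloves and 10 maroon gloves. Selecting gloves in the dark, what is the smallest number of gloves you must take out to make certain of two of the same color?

3

The worst case takes 1 glove of each color without reaching 2 of any: 2 × 1 = 2.
The next glove must bring some color to 2, so 2 + 1 = 3.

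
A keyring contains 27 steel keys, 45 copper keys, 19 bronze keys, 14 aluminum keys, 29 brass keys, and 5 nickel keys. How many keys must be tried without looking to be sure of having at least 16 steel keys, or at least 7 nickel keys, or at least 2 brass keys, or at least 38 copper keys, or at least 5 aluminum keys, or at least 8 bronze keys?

The worst case stops just short of every target: 15 steel, 37 copper, 7 bronze, 4 aluminum, 1 brass, all 5 nickel — 15 + 37 + 7 + 4 + 1 + 5 = 69 keys.
One more key must push some type to its target, so 69 + 1 = 70.

70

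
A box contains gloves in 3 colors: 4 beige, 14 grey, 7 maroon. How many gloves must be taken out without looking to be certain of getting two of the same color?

The worst case takes 1 glove of each color without reaching 2 of any: 3 × 1 = 3.
The next glove must bring some color to 2, so 3 + 1 = 4.

4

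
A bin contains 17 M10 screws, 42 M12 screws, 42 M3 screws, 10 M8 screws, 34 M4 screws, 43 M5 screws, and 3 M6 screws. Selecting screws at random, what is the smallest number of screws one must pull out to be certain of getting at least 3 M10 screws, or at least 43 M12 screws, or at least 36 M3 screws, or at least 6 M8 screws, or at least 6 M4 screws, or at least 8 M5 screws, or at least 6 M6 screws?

100

The worst case stops just short of every target: 2 M10, 42 M12, 35 M3, 5 M8, 5 M4, 7 M5, all 3 M6 — 2 + 42 + 35 + 5 + 5 + 7 + 3 = 99 screws.
One more screw must push some size to its target, so 99 + 1 = 100.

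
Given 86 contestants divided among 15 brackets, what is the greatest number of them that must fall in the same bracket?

6

The 86 contestants fall into 15 brackets.
If each of the 15 brackets held at most 5, the total would be at most 15 × 5 = 75 < 86, a contradiction.
So at least one holds ⌈86/15⌉ = 6.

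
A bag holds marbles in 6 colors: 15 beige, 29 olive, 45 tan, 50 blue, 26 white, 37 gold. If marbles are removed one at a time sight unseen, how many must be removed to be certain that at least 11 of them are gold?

176

The worst case draws every non-gold marble first: 15 + 29 + 45 + 50 + 26 = 165.
The next 11 draws are then forced to be gold, giving 165 + 11 = 176.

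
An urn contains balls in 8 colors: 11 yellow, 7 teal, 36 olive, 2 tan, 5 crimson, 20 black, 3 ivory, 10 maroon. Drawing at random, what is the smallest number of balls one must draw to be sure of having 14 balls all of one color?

Treat the 8 colors as pigeonholes.
In the worst case we take at most 13 of each color, but all 11 yellow, all 7 teal, all 2 tan, all 5 crimson, all 3 ivory, and all 10 maroon (fewer than 13), giving 11 + 7 + 13 + 2 + 5 + 13 + 3 + 10 = 64.
One more ball then forces some color to 14, so 64 + 1 = 65.

65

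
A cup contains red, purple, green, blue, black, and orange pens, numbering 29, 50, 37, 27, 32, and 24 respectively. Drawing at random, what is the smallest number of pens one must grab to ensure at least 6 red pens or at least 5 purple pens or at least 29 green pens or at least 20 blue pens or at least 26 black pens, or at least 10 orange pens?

Each of the 6 ink colors has its own threshold; avoid all of them simultaneously.
The worst case stops just short of every target: 5 red, 4 purple, 28 green, 19 blue, 25 black, 9 orange — 5 + 4 + 28 + 19 + 25 + 9 = 90 pens.
One more pen must push some ink color to its target, so 90 + 1 = 91.

91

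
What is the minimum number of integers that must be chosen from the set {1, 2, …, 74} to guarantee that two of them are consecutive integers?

Partition {1, …, 74} into 37 pairs: {1,2}, {3,4}, …, {73,74}.
Choosing 37 integers — say the 37 even numbers 2, 4, …, 74 — takes one from each pair and avoids the property.
Choosing 38 forces two into the same pair by pigeonhole, and those are consecutive. So 38.

38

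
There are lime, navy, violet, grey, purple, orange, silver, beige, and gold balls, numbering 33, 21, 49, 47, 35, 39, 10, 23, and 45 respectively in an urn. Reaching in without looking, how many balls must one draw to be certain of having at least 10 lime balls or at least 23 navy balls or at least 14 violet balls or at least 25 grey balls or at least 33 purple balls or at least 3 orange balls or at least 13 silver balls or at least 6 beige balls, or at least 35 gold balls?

Each of the 9 colors has its own threshold; avoid all of them simultaneously.
The worst case stops just short of every target: 9 lime, all 21 navy, 13 violet, 24 grey, 32 purple, 2 orange, all 10 silver, 5 beige, 34 gold — 9 + 21 + 13 + 24 + 32 + 2 + 10 + 5 + 34 = 150 balls.
One more ball must push some color to its target, so 150 + 1 = 151.

151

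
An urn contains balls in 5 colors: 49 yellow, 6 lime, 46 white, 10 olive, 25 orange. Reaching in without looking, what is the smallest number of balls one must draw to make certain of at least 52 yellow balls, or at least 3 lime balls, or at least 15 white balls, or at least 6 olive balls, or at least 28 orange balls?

96

The worst case stops just short of every target: all 49 yellow, 2 lime, 14 white, 5 olive, all 25 orange — 49 + 2 + 14 + 5 + 25 = 95 balls.
One more ball must push some color to its target, so 95 + 1 = 96.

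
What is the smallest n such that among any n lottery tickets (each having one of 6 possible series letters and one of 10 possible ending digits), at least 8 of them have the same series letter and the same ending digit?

There are 6 × 10 = 60 (series letter, ending digit) combinations acting as pigeonholes.
With 60 × 7 = 420 lottery tickets we could place exactly 7 in each, with no (series letter, ending digit) pair reaching 8.
One more forces some (series letter, ending digit) pair to hold 8, so 420 + 1 = 421.

421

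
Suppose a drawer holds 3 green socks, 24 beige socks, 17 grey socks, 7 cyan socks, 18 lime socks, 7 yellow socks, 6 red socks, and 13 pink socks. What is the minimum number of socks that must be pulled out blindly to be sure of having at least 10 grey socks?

The worst case draws every non-grey sock first: 3 + 24 + 7 + 18 + 7 + 6 + 13 = 78.
The next 10 draws are then forced to be grey, giving 78 + 10 = 88.

88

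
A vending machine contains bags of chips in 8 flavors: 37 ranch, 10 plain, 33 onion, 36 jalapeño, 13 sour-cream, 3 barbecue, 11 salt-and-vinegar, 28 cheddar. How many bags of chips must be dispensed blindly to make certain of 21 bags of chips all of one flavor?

In the worst case we take at most 20 of each flavor, but all 10 plain, all 13 sour-cream, all 3 barbecue, and all 11 salt-and-vinegar (fewer than 20), giving 20 + 10 + 20 + 20 + 13 + 3 + 11 + 20 = 117.
One more bag of chips then forces some flavor to 21, so 117 + 1 = 118.

118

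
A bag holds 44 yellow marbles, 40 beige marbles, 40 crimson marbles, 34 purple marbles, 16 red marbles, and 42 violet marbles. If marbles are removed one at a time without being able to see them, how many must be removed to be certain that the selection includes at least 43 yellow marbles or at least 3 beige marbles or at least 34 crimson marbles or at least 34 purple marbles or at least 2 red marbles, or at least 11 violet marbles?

122

Each of the 6 colors has its own threshold; avoid all of them simultaneously.
The worst case stops just short of every target: 42 yellow, 2 beige, 33 crimson, 33 purple, 1 red, 10 violet — 42 + 2 + 33 + 33 + 1 + 10 = 121 marbles.
One more marble must push some color to its target, so 121 + 1 = 122.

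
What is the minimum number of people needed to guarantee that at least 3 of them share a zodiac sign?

There are 12 zodiac signs acting as pigeonholes.
With 12 × 2 = 24 people we could place exactly 2 in each, with no class reaching 3.
One more forces some class to hold 3, so 24 + 1 = 25.

25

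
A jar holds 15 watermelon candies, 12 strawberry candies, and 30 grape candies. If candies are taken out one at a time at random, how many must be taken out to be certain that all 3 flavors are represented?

The hardest flavor to obtain is strawberry: we could draw every other candy first — 57 − 12 = 45 candies — without a single strawberry one.
The next draw must be strawberry, so 45 + 1 = 46.

46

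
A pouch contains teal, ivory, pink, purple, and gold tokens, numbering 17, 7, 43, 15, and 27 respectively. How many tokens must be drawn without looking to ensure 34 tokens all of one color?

Treat the 5 colors as pigeonholes.
In the worst case we take at most 33 of each color, but all 17 teal, all 7 ivory, all 15 purple, and all 27 gold (fewer than 33), giving 17 + 7 + 33 + 15 + 27 = 99.
One more token then forces some color to 34, so 99 + 1 = 100.

100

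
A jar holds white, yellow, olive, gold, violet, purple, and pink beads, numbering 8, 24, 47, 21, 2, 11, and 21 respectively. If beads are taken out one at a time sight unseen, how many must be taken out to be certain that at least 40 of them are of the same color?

127

In the worst case we take at most 39 of each color, but all 8 white, all 24 yellow, all 21 gold, all 2 violet, all 11 purple, and all 21 pink (fewer than 39), giving 8 + 24 + 39 + 21 + 2 + 11 + 21 = 126.
One more bead then forces some color to 40, so 126 + 1 = 127.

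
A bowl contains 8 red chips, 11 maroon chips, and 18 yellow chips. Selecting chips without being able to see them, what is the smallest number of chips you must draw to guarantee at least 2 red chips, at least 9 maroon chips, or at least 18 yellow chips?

The worst case stops just short of every target: 1 red, 8 maroon, 17 yellow — 1 + 8 + 17 = 26 chips.
One more chip must push some color to its target, so 26 + 1 = 27.

27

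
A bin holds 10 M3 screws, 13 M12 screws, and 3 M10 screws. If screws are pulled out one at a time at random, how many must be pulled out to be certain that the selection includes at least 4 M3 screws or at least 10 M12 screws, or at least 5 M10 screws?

16

The worst case stops just short of every target: 3 M3, 9 M12, all 3 M10 — 3 + 9 + 3 = 15 screws.
One more screw must push some size to its target, so 15 + 1 = 16.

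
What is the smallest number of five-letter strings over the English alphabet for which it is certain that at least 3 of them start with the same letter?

There are 26 possible first letters acting as pigeonholes.
With 26 × 2 = 52 five-letter strings over the English alphabet we could place exactly 2 in each, with no class reaching 3.
One more forces some class to hold 3, so 52 + 1 = 53.

53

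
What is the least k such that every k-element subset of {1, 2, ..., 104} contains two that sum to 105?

53

Partition {1, …, 104} into 52 pairs: {1,104}, {2,103}, …, {52,53}.
Choosing 52 integers — say the integers 1 through 52 — takes one from each pair and avoids the property.
Choosing 53 forces two into the same pair by pigeonhole, and those sum to 105. So 53.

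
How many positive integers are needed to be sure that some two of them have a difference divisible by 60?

61

Two integers differ by a multiple of 60 exactly when they share a remainder mod 60.
There are 60 residue classes mod 60, so 60 integers can all lie in distinct classes.
One more integer must repeat a residue, giving a difference divisible by 60. So n = 60 + 1 = 61.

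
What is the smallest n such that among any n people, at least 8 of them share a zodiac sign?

There are 12 zodiac signs acting as pigeonholes.
With 12 × 7 = 84 people we could place exactly 7 in each, with no class reaching 8.
One more forces some class to hold 8, so 84 + 1 = 85.

85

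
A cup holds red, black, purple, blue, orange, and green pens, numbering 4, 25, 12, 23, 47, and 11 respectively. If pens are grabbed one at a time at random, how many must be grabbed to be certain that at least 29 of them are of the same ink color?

104

Treat the 6 ink colors as pigeonholes.
In the worst case we take at most 28 of each ink color, but all 4 red, all 25 black, all 12 purple, all 23 blue, and all 11 green (fewer than 28), giving 4 + 25 + 12 + 23 + 28 + 11 = 103.
One more pen then forces some ink color to 29, so 103 + 1 = 104.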